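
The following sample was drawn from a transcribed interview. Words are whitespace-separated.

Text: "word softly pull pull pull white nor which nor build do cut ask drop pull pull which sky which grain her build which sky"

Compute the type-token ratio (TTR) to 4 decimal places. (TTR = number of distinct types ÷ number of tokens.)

N = 24 tokens, V = 14 types.
TTR = V / N = 14 / 24 = 0.5833

0.5833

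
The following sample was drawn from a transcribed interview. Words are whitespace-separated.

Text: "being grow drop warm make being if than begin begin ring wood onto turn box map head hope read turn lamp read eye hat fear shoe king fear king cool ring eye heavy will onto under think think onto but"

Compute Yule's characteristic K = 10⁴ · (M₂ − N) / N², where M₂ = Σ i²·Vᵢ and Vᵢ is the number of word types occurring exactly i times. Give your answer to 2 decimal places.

Frequencies: onto:3, being:2, begin:2, ring:2, turn:2, read:2, eye:2, fear:2, king:2, think:2, grow:1, drop:1, warm:1, make:1, if:1, than:1, wood:1, box:1, map:1, head:1, … (9 more, each freq 1)
N = 40. Frequency spectrum: V_1=19, V_2=9, V_3=1
M₂ = 1²·19 + 2²·9 + 3²·1 = 64
K = 10000 × (64 − 40) / 40² = 150.00

150.00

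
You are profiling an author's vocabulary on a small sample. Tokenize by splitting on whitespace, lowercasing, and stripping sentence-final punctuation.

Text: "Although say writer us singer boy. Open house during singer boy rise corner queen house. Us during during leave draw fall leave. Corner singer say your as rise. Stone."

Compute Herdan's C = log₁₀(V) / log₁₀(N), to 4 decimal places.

N = 29, V = 18.
log₁₀(V) = 1.255273, log₁₀(N) = 1.462398
C = 1.255273 / 1.462398 = 0.8584

0.8584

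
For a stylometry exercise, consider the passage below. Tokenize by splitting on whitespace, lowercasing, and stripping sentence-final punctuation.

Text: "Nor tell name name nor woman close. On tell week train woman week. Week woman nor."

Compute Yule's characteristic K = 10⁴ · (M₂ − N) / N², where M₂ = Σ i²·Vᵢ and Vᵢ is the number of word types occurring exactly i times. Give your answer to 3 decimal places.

Frequencies: nor:3, woman:3, week:3, tell:2, name:2, close:1, on:1, train:1
N = 16. Frequency spectrum: V_1=3, V_2=2, V_3=3
M₂ = 1²·3 + 2²·2 + 3²·3 = 38
K = 10000 × (38 − 16) / 16² = 859.375

859.375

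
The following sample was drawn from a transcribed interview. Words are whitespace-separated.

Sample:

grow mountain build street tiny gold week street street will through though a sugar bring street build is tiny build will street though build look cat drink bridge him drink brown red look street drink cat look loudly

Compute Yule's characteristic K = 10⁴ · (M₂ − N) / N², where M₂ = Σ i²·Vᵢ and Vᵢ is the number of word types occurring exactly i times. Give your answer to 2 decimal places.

429.36

Frequencies: street:6, build:4, look:3, drink:3, tiny:2, will:2, though:2, cat:2, grow:1, mountain:1, gold:1, week:1, through:1, a:1, sugar:1, bring:1, is:1, bridge:1, him:1, brown:1, … (2 more, each freq 1)
N = 38. Frequency spectrum: V_1=14, V_2=4, V_3=2, V_4=1, V_6=1
M₂ = 1²·14 + 2²·4 + 3²·2 + 4²·1 + 6²·1 = 100
K = 10000 × (100 − 38) / 38² = 429.36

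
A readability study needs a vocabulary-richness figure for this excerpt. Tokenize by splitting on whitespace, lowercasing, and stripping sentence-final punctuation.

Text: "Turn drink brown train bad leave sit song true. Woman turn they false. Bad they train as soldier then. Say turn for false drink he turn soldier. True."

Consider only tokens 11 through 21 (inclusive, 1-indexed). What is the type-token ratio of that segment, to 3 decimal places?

Segment tokens 11–21: turn, they, false, bad, they, train, as, soldier, then, say, turn
Segment N = 11, segment V = 9.
TTR = 9 / 11 = 0.818

0.818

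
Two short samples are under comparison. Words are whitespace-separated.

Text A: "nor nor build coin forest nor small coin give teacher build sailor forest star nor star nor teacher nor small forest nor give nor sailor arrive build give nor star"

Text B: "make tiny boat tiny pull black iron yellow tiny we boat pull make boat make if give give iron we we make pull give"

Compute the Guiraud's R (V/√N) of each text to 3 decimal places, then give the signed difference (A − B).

-0.215

A: V=10, N=30, R=1.826
B: V=10, N=24, R=2.041
Difference = 1.826 − 2.041 = -0.215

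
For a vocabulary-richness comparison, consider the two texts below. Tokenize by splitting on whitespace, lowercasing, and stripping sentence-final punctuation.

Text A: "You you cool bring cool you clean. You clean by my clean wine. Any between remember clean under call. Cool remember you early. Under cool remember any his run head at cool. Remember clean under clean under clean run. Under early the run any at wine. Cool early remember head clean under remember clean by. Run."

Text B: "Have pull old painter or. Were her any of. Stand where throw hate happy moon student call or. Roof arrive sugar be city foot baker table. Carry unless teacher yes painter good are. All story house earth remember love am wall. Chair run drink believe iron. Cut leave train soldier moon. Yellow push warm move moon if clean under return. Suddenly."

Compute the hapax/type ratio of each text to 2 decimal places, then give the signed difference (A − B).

A: hapax=6, V=18, ratio=0.33
B: hapax=54, V=57, ratio=0.95
Difference = 0.33 − 0.95 = -0.62

-0.62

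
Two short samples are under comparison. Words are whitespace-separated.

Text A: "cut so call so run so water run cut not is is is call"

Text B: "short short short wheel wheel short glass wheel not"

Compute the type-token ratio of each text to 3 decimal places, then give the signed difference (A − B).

TTR(A) = 7/14 = 0.500
TTR(B) = 4/9 = 0.444
Difference = 0.500 − 0.444 = 0.056

0.056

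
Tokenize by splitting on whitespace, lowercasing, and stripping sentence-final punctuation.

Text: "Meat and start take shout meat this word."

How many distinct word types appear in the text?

7

Distinct types: {and, meat, shout, start, take, this, word}
V = 7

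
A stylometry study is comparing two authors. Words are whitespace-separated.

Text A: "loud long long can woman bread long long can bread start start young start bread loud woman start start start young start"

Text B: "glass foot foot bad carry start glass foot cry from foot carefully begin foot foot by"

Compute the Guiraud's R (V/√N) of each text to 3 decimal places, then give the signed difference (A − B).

A: V=7, N=22, R=1.492
B: V=10, N=16, R=2.500
Difference = 1.492 − 2.500 = -1.008

-1.008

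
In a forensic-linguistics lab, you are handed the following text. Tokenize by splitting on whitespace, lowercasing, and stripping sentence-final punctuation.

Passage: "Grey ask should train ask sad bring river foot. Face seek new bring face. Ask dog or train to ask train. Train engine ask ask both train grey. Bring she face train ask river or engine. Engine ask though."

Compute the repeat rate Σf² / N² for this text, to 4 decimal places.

0.0980

Frequencies: ask:8, train:6, bring:3, face:3, engine:3, grey:2, river:2, or:2, should:1, sad:1, foot:1, seek:1, new:1, dog:1, to:1, both:1, she:1, though:1
Σf² = 149; N² = 1521
Repeat rate = 149 / 1521 = 0.0980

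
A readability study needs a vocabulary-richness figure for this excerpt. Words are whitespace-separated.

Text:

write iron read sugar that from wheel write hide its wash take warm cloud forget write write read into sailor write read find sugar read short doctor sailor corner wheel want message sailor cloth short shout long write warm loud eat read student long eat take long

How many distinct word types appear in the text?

Distinct types: {cloth, cloud, corner, doctor, eat, find, forget, from, hide, into, iron, its, long, loud, message, read, sailor, short, shout, student, sugar, take, that, want, warm, wash, wheel, write}
V = 28

28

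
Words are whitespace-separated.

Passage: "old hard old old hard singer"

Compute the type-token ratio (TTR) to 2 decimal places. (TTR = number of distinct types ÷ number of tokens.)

N = 6 tokens, V = 3 types.
TTR = V / N = 3 / 6 = 0.50

0.50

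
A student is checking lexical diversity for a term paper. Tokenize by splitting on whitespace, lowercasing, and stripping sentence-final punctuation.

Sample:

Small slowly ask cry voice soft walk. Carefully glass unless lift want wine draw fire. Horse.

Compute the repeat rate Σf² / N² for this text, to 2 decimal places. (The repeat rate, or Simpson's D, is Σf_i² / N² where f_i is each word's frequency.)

Frequencies: small:1, slowly:1, ask:1, cry:1, voice:1, soft:1, walk:1, carefully:1, glass:1, unless:1, lift:1, want:1, wine:1, draw:1, fire:1, horse:1
Σf² = 16; N² = 256
Repeat rate = 16 / 256 = 0.06

0.06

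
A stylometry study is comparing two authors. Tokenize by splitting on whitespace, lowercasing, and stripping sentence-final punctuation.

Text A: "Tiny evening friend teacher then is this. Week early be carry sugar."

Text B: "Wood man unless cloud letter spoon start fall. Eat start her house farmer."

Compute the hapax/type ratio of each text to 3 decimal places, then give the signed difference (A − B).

0.083

A: hapax=12, V=12, ratio=1.000
B: hapax=11, V=12, ratio=0.917
Difference = 1.000 − 0.917 = 0.083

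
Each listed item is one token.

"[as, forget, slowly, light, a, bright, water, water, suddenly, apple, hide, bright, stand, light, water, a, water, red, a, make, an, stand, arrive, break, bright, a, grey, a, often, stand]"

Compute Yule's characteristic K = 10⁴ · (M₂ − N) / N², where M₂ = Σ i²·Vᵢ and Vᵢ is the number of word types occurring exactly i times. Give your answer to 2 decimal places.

Frequencies: a:5, water:4, bright:3, stand:3, light:2, as:1, forget:1, slowly:1, suddenly:1, apple:1, hide:1, red:1, make:1, an:1, arrive:1, break:1, grey:1, often:1
N = 30. Frequency spectrum: V_1=13, V_2=1, V_3=2, V_4=1, V_5=1
M₂ = 1²·13 + 2²·1 + 3²·2 + 4²·1 + 5²·1 = 76
K = 10000 × (76 − 30) / 30² = 511.11

511.11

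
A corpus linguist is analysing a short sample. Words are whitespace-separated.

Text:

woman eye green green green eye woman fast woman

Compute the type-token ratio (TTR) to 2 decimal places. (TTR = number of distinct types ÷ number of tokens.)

0.44

N = 9 tokens, V = 4 types.
TTR = V / N = 4 / 9 = 0.44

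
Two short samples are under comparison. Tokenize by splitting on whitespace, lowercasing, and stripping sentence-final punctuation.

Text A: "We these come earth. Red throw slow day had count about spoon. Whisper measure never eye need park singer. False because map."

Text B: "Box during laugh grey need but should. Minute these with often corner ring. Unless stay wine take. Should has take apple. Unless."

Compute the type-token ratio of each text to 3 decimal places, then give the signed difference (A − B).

TTR(A) = 22/22 = 1.000
TTR(B) = 19/22 = 0.864
Difference = 1.000 − 0.864 = 0.136

0.136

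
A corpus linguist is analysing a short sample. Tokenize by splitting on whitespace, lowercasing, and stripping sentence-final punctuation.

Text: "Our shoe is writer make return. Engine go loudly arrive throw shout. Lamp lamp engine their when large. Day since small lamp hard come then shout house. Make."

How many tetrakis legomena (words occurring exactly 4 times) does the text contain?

Frequencies: lamp:3, make:2, engine:2, shout:2, our:1, shoe:1, is:1, writer:1, return:1, go:1, loudly:1, arrive:1, throw:1, their:1, when:1, large:1, day:1, since:1, small:1, hard:1, … (3 more, each freq 1)
Words with frequency 4: (none)

0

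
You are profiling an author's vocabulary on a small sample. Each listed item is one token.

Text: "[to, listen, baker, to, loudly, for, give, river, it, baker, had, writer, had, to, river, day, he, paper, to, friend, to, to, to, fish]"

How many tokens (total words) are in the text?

24

Tokens: to, listen, baker, to, loudly, for, give, river, it, baker, had, writer, had, to, river, day, he, paper, to, friend, to, to, to, fish
N = 24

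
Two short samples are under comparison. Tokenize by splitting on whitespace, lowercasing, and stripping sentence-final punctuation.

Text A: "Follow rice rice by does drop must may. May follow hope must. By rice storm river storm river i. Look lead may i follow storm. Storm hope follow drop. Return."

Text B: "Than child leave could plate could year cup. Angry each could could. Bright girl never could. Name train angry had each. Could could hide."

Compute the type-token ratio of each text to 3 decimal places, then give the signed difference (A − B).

-0.200

TTR(A) = 14/30 = 0.467
TTR(B) = 16/24 = 0.667
Difference = 0.467 − 0.667 = -0.200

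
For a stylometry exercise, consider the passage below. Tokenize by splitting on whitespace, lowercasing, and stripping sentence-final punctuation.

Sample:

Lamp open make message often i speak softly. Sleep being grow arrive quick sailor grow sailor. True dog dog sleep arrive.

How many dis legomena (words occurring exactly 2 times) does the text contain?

Frequencies: sleep:2, grow:2, arrive:2, sailor:2, dog:2, lamp:1, open:1, make:1, message:1, often:1, i:1, speak:1, softly:1, being:1, quick:1, true:1
Words with frequency 2: arrive, dog, grow, sailor, sleep

5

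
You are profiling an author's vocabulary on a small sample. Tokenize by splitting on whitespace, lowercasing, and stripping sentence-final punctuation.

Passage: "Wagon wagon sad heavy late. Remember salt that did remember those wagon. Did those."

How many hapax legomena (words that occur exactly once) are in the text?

Frequencies: wagon:3, remember:2, did:2, those:2, sad:1, heavy:1, late:1, salt:1, that:1
Hapax (freq=1): heavy, late, sad, salt, that

5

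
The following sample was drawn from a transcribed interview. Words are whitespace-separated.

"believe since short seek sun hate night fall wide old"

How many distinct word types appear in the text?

Distinct types: {believe, fall, hate, night, old, seek, short, since, sun, wide}
V = 10

10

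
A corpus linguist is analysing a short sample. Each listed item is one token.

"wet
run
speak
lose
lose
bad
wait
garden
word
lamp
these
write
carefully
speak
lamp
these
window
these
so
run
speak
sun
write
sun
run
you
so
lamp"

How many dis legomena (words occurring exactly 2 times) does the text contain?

4

Frequencies: run:3, speak:3, lamp:3, these:3, lose:2, write:2, so:2, sun:2, wet:1, bad:1, wait:1, garden:1, word:1, carefully:1, window:1, you:1
Words with frequency 2: lose, so, sun, write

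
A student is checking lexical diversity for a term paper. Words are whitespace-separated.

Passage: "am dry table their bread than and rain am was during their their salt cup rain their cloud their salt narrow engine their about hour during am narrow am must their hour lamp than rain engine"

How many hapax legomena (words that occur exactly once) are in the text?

Frequencies: their:7, am:4, rain:3, than:2, during:2, salt:2, narrow:2, engine:2, hour:2, dry:1, table:1, bread:1, and:1, was:1, cup:1, cloud:1, about:1, must:1, lamp:1
Hapax (freq=1): about, and, bread, cloud, cup, dry, lamp, must, table, was

10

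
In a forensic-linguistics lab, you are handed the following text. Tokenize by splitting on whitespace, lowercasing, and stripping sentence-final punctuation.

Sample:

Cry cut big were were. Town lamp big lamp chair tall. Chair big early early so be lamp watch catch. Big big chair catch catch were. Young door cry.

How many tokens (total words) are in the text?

29

Tokens: cry, cut, big, were, were, town, lamp, big, lamp, chair, tall, chair, big, early, early, so, be, lamp, watch, catch, big, big, chair, catch, catch, were, young, door, cry
N = 29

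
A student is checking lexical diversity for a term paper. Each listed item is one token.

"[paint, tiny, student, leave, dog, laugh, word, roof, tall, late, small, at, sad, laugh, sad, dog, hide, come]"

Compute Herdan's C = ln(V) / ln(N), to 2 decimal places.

0.94

N = 18, V = 15.
ln(V) = 2.708050, ln(N) = 2.890372
C = 2.708050 / 2.890372 = 0.94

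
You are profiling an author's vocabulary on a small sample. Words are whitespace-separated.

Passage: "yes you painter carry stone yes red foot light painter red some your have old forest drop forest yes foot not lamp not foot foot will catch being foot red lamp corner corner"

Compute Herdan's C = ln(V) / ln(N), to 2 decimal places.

0.86

N = 33, V = 20.
ln(V) = 2.995732, ln(N) = 3.496508
C = 2.995732 / 3.496508 = 0.86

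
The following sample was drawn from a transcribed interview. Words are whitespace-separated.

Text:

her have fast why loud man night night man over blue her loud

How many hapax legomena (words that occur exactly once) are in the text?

Frequencies: her:2, loud:2, man:2, night:2, have:1, fast:1, why:1, over:1, blue:1
Hapax (freq=1): blue, fast, have, over, why

5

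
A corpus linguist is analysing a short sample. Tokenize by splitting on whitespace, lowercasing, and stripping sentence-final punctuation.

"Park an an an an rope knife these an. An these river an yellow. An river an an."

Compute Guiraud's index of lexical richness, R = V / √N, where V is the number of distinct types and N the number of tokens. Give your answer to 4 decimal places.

N = 18, V = 7.
√N = 4.242641
R = 7 / 4.242641 = 1.6499

1.6499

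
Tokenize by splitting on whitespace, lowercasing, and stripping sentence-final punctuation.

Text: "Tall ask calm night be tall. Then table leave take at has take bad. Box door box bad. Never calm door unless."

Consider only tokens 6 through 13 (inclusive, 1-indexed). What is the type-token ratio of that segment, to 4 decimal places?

Segment tokens 6–13: tall, then, table, leave, take, at, has, take
Segment N = 8, segment V = 7.
TTR = 7 / 8 = 0.8750

0.8750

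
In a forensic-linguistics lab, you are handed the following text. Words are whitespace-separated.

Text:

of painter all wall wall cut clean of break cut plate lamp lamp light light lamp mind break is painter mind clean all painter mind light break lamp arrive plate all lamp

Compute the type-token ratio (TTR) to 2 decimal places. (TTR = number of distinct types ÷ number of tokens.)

N = 32 tokens, V = 13 types.
TTR = V / N = 13 / 32 = 0.41

0.41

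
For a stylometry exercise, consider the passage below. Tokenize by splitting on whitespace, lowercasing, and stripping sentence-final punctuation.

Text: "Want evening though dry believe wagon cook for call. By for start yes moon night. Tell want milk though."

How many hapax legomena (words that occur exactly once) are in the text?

Frequencies: want:2, though:2, for:2, evening:1, dry:1, believe:1, wagon:1, cook:1, call:1, by:1, start:1, yes:1, moon:1, night:1, tell:1, milk:1
Hapax (freq=1): believe, by, call, cook, dry, evening, milk, moon, night, start, tell, wagon, yes

13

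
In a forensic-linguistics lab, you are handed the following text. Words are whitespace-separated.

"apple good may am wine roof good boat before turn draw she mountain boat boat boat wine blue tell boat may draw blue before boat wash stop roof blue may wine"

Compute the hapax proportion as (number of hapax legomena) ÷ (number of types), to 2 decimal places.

0.50

Frequencies: boat:6, may:3, wine:3, blue:3, good:2, roof:2, before:2, draw:2, apple:1, am:1, turn:1, she:1, mountain:1, tell:1, wash:1, stop:1
Hapax count = 8; type count = 16.
Ratio = 8 / 16 = 0.50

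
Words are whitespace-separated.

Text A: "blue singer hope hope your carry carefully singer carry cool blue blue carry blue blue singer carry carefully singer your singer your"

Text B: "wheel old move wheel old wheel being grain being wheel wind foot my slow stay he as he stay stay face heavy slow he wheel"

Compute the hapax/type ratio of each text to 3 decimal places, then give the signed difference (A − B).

-0.428

A: hapax=1, V=7, ratio=0.143
B: hapax=8, V=14, ratio=0.571
Difference = 0.143 − 0.571 = -0.428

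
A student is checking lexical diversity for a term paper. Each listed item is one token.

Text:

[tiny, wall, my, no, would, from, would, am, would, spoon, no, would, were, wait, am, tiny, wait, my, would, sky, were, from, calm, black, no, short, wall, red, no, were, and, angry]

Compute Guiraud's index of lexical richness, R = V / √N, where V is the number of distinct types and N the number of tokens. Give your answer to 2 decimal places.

3.01

N = 32, V = 17.
√N = 5.656854
R = 17 / 5.656854 = 3.01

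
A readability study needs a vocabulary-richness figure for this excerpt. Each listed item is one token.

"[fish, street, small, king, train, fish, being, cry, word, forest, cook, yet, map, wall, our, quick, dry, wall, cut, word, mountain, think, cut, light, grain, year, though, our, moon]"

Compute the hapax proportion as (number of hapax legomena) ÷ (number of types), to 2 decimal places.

Frequencies: fish:2, word:2, wall:2, our:2, cut:2, street:1, small:1, king:1, train:1, being:1, cry:1, forest:1, cook:1, yet:1, map:1, quick:1, dry:1, mountain:1, think:1, light:1, … (4 more, each freq 1)
Hapax count = 19; type count = 24.
Ratio = 19 / 24 = 0.79

0.79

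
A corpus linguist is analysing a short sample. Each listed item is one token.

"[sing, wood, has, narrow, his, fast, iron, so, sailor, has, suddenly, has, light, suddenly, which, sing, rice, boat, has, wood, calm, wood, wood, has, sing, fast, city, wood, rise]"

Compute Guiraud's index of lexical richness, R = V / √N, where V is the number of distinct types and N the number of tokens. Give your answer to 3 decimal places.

N = 29, V = 17.
√N = 5.385165
R = 17 / 5.385165 = 3.157

3.157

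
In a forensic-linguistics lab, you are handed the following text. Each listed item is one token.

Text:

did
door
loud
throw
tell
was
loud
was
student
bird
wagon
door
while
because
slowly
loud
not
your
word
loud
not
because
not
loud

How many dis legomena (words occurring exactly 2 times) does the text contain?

Frequencies: loud:5, not:3, door:2, was:2, because:2, did:1, throw:1, tell:1, student:1, bird:1, wagon:1, while:1, slowly:1, your:1, word:1
Words with frequency 2: because, door, was

3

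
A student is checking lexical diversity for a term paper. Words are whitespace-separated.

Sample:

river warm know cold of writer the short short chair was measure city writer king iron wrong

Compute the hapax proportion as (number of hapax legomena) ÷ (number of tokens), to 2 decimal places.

Frequencies: writer:2, short:2, river:1, warm:1, know:1, cold:1, of:1, the:1, chair:1, was:1, measure:1, city:1, king:1, iron:1, wrong:1
Hapax count = 13; token count = 17.
Ratio = 13 / 17 = 0.76

0.76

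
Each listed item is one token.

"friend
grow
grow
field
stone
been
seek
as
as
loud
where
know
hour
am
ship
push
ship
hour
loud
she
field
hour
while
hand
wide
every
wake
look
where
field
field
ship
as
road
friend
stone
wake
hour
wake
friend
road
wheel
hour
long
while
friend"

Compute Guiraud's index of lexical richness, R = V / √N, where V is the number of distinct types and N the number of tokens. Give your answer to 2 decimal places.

N = 46, V = 24.
√N = 6.782330
R = 24 / 6.782330 = 3.54

3.54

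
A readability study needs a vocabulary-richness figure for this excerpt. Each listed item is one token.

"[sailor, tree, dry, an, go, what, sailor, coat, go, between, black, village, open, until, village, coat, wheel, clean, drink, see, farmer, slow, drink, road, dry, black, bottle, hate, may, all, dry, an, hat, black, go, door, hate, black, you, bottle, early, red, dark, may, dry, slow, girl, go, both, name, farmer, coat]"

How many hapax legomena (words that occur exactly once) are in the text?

19

Frequencies: dry:4, go:4, black:4, coat:3, sailor:2, an:2, village:2, drink:2, farmer:2, slow:2, bottle:2, hate:2, may:2, tree:1, what:1, between:1, open:1, until:1, wheel:1, clean:1, … (12 more, each freq 1)
Hapax (freq=1): all, between, both, clean, dark, door, early, girl, hat, name, open, red, road, see, tree, until, what, wheel, you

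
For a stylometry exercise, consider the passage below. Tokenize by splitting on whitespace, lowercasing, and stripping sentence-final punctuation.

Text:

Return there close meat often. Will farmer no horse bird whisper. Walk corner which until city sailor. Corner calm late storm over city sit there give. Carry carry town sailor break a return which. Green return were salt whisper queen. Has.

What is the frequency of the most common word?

3

Frequencies: return:3, there:2, whisper:2, corner:2, which:2, city:2, sailor:2, carry:2, close:1, meat:1, often:1, will:1, farmer:1, no:1, horse:1, bird:1, walk:1, until:1, calm:1, late:1, … (12 more, each freq 1)
Most common: 'return' with frequency 3.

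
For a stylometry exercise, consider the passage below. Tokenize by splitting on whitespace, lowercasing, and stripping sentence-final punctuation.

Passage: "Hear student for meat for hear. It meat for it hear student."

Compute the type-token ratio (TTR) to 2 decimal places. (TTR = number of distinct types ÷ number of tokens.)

0.42

N = 12 tokens, V = 5 types.
TTR = V / N = 5 / 12 = 0.42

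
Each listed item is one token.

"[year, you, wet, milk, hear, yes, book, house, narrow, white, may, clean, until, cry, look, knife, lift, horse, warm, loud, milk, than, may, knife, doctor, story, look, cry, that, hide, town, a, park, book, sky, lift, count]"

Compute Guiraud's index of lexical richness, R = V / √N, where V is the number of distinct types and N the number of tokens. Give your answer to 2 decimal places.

4.93

N = 37, V = 30.
√N = 6.082763
R = 30 / 6.082763 = 4.93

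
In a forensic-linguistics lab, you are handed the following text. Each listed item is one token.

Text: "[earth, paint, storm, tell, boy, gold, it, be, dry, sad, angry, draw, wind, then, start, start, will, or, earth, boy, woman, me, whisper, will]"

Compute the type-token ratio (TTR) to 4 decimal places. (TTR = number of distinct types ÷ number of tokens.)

0.8333

N = 24 tokens, V = 20 types.
TTR = V / N = 20 / 24 = 0.8333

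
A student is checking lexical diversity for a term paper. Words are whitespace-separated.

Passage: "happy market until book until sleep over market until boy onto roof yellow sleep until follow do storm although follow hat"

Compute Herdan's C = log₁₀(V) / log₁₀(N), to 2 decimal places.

N = 21, V = 15.
log₁₀(V) = 1.176091, log₁₀(N) = 1.322219
C = 1.176091 / 1.322219 = 0.89

0.89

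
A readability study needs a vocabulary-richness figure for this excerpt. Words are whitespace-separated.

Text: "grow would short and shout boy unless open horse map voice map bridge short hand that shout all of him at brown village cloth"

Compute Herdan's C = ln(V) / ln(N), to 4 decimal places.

N = 24, V = 21.
ln(V) = 3.044522, ln(N) = 3.178054
C = 3.044522 / 3.178054 = 0.9580

0.9580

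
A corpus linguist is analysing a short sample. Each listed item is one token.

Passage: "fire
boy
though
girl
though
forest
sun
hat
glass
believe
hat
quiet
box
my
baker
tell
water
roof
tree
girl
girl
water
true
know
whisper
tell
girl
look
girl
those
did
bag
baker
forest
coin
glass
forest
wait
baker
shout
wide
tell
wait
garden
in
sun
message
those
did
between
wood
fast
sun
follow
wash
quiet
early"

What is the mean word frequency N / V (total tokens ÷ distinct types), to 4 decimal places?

1.5405

N = 57 tokens, V = 37 types.
Mean frequency = N / V = 57 / 37 = 1.5405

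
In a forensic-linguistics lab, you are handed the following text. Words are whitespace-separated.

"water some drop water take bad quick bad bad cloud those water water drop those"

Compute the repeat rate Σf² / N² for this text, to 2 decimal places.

Frequencies: water:4, bad:3, drop:2, those:2, some:1, take:1, quick:1, cloud:1
Σf² = 37; N² = 225
Repeat rate = 37 / 225 = 0.16

0.16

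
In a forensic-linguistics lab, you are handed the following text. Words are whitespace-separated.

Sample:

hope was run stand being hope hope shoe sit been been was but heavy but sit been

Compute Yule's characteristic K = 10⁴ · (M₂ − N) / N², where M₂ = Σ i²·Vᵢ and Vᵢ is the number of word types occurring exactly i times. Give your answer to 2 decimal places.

Frequencies: hope:3, been:3, was:2, sit:2, but:2, run:1, stand:1, being:1, shoe:1, heavy:1
N = 17. Frequency spectrum: V_1=5, V_2=3, V_3=2
M₂ = 1²·5 + 2²·3 + 3²·2 = 35
K = 10000 × (35 − 17) / 17² = 622.84

622.84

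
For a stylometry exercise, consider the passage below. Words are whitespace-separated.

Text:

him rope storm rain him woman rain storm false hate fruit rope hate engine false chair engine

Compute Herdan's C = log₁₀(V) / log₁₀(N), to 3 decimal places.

0.813

N = 17, V = 10.
log₁₀(V) = 1.000000, log₁₀(N) = 1.230449
C = 1.000000 / 1.230449 = 0.813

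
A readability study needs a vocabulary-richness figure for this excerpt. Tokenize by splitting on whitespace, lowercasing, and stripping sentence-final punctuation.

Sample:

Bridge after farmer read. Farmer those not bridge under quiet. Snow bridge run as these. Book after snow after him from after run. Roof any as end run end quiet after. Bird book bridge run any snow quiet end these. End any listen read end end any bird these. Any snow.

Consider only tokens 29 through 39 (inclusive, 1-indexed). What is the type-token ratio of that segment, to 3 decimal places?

0.818

Segment tokens 29–39: end, quiet, after, bird, book, bridge, run, any, snow, quiet, end
Segment N = 11, segment V = 9.
TTR = 9 / 11 = 0.818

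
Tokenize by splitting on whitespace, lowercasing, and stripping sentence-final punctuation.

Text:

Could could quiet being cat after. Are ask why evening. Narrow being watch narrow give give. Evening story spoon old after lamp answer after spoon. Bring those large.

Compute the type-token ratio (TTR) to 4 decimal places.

N = 28 tokens, V = 20 types.
TTR = V / N = 20 / 28 = 0.7143

0.7143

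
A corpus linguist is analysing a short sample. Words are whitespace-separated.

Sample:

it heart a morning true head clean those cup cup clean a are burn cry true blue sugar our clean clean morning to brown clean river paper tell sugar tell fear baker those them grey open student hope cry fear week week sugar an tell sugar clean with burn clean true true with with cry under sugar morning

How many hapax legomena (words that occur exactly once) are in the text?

Frequencies: clean:7, sugar:5, true:4, morning:3, cry:3, tell:3, with:3, a:2, those:2, cup:2, burn:2, fear:2, week:2, it:1, heart:1, head:1, are:1, blue:1, our:1, to:1, … (11 more, each freq 1)
Hapax (freq=1): an, are, baker, blue, brown, grey, head, heart, hope, it, open, our, paper, river, student, them, to, under

18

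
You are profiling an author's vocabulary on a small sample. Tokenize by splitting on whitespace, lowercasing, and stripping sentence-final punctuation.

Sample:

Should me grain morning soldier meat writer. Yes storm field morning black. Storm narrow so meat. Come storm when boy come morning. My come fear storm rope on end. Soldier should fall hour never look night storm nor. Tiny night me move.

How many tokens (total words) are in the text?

Tokens: should, me, grain, morning, soldier, meat, writer, yes, storm, field, morning, black, storm, narrow, so, meat, come, storm, when, boy, come, morning, my, come, fear, storm, rope, on, end, soldier, should, fall, hour, never, look, night, storm, nor, tiny, night, me, move
N = 42

42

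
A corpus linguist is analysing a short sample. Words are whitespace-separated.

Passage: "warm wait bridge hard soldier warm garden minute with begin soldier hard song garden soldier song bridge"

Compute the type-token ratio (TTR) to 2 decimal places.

0.59

N = 17 tokens, V = 10 types.
TTR = V / N = 10 / 17 = 0.59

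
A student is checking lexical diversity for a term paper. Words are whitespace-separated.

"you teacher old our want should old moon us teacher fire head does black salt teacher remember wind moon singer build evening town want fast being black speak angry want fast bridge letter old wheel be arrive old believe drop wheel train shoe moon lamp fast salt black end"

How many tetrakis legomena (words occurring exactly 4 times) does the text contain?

1

Frequencies: old:4, teacher:3, want:3, moon:3, black:3, fast:3, salt:2, wheel:2, you:1, our:1, should:1, us:1, fire:1, head:1, does:1, remember:1, wind:1, singer:1, build:1, evening:1, … (14 more, each freq 1)
Words with frequency 4: old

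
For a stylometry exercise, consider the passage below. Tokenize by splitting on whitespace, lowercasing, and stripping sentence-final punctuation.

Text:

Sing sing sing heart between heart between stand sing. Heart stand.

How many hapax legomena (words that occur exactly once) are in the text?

0

Frequencies: sing:4, heart:3, between:2, stand:2
Hapax (freq=1): (none)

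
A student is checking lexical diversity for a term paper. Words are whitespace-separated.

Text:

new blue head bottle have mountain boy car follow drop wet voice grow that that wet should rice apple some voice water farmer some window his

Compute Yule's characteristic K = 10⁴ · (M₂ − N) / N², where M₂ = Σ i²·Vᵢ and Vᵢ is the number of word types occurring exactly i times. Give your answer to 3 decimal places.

Frequencies: wet:2, voice:2, that:2, some:2, new:1, blue:1, head:1, bottle:1, have:1, mountain:1, boy:1, car:1, follow:1, drop:1, grow:1, should:1, rice:1, apple:1, water:1, farmer:1, … (2 more, each freq 1)
N = 26. Frequency spectrum: V_1=18, V_2=4
M₂ = 1²·18 + 2²·4 = 34
K = 10000 × (34 − 26) / 26² = 118.343

118.343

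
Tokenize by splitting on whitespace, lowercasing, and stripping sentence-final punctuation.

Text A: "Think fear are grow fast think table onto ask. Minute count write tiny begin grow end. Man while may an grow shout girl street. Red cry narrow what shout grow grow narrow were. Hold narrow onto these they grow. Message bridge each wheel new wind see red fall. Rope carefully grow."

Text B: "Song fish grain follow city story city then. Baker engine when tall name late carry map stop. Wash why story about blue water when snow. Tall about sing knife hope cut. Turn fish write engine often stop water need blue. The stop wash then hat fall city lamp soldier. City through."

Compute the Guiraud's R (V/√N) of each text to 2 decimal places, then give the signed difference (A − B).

0.42

A: V=39, N=51, R=5.46
B: V=36, N=51, R=5.04
Difference = 5.46 − 5.04 = 0.42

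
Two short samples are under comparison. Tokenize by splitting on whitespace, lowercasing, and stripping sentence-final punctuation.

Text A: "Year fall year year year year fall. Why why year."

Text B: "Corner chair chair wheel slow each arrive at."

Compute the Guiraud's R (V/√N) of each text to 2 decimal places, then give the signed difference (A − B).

A: V=3, N=10, R=0.95
B: V=7, N=8, R=2.47
Difference = 0.95 − 2.47 = -1.52

-1.52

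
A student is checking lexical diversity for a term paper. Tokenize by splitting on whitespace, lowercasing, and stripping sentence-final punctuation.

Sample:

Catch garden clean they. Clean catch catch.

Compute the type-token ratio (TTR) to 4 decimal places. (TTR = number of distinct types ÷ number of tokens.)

0.5714

N = 7 tokens, V = 4 types.
TTR = V / N = 4 / 7 = 0.5714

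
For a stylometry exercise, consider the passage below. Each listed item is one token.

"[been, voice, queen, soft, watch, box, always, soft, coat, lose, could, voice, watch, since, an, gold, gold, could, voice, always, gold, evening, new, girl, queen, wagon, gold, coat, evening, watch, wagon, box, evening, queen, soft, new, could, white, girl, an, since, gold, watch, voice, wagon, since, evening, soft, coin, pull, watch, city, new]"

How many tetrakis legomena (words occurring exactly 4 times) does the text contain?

3

Frequencies: watch:5, gold:5, voice:4, soft:4, evening:4, queen:3, could:3, since:3, new:3, wagon:3, box:2, always:2, coat:2, an:2, girl:2, been:1, lose:1, white:1, coin:1, pull:1, … (1 more, each freq 1)
Words with frequency 4: evening, soft, voice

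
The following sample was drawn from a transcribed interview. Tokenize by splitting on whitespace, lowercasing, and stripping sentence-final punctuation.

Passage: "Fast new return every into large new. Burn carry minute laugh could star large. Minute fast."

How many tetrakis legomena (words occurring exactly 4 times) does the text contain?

Frequencies: fast:2, new:2, large:2, minute:2, return:1, every:1, into:1, burn:1, carry:1, laugh:1, could:1, star:1
Words with frequency 4: (none)

0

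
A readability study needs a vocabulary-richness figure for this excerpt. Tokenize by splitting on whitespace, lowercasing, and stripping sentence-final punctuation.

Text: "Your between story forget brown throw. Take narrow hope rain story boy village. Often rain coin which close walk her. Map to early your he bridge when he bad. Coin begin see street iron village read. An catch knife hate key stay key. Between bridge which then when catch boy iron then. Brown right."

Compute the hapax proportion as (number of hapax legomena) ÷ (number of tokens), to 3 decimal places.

0.407

Frequencies: your:2, between:2, story:2, brown:2, rain:2, boy:2, village:2, coin:2, which:2, he:2, bridge:2, when:2, iron:2, catch:2, key:2, then:2, forget:1, throw:1, take:1, narrow:1, … (18 more, each freq 1)
Hapax count = 22; token count = 54.
Ratio = 22 / 54 = 0.407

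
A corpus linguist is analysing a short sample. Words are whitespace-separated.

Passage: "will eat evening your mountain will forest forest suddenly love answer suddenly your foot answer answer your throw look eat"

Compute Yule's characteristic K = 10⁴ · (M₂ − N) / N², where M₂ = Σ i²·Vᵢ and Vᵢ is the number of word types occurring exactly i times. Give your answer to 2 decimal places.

Frequencies: your:3, answer:3, will:2, eat:2, forest:2, suddenly:2, evening:1, mountain:1, love:1, foot:1, throw:1, look:1
N = 20. Frequency spectrum: V_1=6, V_2=4, V_3=2
M₂ = 1²·6 + 2²·4 + 3²·2 = 40
K = 10000 × (40 − 20) / 20² = 500.00

500.00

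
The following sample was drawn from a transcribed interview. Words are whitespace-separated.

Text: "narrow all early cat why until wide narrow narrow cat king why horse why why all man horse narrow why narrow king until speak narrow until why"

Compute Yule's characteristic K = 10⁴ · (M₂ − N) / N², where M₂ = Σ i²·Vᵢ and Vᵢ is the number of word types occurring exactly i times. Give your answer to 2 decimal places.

1015.09

Frequencies: narrow:6, why:6, until:3, all:2, cat:2, king:2, horse:2, early:1, wide:1, man:1, speak:1
N = 27. Frequency spectrum: V_1=4, V_2=4, V_3=1, V_6=2
M₂ = 1²·4 + 2²·4 + 3²·1 + 6²·2 = 101
K = 10000 × (101 − 27) / 27² = 1015.09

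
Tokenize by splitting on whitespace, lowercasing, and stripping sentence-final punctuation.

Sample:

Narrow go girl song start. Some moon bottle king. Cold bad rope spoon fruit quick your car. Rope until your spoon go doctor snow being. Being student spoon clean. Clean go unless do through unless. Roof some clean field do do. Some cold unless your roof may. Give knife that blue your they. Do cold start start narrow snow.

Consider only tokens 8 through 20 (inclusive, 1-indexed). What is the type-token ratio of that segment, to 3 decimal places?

0.846

Segment tokens 8–20: bottle, king, cold, bad, rope, spoon, fruit, quick, your, car, rope, until, your
Segment N = 13, segment V = 11.
TTR = 11 / 13 = 0.846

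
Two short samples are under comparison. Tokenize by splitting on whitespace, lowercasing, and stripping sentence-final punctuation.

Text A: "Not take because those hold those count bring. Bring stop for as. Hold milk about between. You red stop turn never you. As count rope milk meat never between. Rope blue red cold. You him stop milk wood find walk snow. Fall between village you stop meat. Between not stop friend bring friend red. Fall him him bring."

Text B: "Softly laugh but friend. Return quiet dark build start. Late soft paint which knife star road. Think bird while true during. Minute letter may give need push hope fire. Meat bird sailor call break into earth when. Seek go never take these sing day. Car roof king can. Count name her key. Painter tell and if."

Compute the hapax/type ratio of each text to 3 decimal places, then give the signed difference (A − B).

A: hapax=12, V=29, ratio=0.414
B: hapax=54, V=55, ratio=0.982
Difference = 0.414 − 0.982 = -0.568

-0.568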